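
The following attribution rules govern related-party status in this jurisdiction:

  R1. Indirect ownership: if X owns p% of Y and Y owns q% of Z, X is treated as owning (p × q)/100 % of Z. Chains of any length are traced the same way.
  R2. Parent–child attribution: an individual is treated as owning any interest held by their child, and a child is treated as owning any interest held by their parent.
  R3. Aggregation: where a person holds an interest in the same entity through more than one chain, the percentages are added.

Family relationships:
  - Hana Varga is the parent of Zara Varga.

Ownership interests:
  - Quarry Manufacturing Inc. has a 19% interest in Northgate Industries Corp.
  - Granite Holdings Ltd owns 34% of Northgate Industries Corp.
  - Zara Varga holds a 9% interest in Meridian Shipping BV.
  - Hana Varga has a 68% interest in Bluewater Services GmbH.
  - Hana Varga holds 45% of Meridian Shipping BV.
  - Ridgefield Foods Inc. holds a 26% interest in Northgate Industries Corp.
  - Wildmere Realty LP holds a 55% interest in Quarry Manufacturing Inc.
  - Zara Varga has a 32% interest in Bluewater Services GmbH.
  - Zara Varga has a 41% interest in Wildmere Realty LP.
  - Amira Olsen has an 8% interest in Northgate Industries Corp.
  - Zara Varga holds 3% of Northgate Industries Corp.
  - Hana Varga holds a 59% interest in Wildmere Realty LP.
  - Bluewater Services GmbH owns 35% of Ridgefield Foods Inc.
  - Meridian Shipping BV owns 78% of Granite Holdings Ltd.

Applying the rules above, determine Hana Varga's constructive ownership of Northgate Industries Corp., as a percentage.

By parent–child attribution (R2), Hana Varga is treated as also owning Zara Varga's interest in Wildmere Realty LP, giving 59% + 41% = 100%.
By parent–child attribution (R2), Hana Varga is treated as also owning Zara Varga's interest in Bluewater Services GmbH, giving 68% + 32% = 100%.
By parent–child attribution (R2), Hana Varga is treated as also owning Zara Varga's interest in Meridian Shipping BV, giving 45% + 9% = 54%.
By parent–child attribution (R2), Hana Varga is treated as owning Zara Varga's 3% interest in Northgate Industries Corp.
Chain via Wildmere Realty LP → Quarry Manufacturing Inc. (R1): 100% × 55% × 19% = 10.45% of Northgate Industries Corp.
Chain via Bluewater Services GmbH → Ridgefield Foods Inc. (R1): 100% × 35% × 26% = 9.1% of Northgate Industries Corp.
Chain via Meridian Shipping BV → Granite Holdings Ltd (R1): 54% × 78% × 34% = 14.3208% of Northgate Industries Corp.
Direct interest in Northgate Industries Corp: 3%.
Aggregating (R3): 10.45% + 9.1% + 14.3208% + 3% = 36.8708%.

36.8708%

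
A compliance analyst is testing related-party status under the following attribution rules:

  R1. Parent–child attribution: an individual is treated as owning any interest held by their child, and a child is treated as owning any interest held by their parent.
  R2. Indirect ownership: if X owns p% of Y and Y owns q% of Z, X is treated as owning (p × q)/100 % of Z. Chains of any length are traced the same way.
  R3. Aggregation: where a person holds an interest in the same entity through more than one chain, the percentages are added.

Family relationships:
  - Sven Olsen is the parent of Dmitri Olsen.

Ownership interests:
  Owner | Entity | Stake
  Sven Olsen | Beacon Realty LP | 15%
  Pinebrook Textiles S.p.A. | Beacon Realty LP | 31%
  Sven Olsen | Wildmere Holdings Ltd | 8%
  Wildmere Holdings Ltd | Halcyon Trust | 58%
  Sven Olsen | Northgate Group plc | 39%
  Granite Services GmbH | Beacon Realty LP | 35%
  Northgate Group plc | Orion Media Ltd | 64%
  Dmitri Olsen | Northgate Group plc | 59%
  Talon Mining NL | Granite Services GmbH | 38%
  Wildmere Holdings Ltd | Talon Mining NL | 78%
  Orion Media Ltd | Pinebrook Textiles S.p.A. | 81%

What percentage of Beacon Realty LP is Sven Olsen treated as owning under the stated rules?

By parent–child attribution (R1), Sven Olsen is treated as also owning Dmitri Olsen's interest in Northgate Group plc, giving 39% + 59% = 98%.
Chain via Northgate Group plc → Orion Media Ltd → Pinebrook Textiles S.p.A. (R2): 98% × 64% × 81% × 31% = 15.748992% of Beacon Realty LP.
Chain via Wildmere Holdings Ltd → Talon Mining NL → Granite Services GmbH (R2): 8% × 78% × 38% × 35% = 0.82992% of Beacon Realty LP.
Direct interest in Beacon Realty LP: 15%.
Aggregating (R3): 15.748992% + 0.82992% + 15% = 31.578912%.

31.578912%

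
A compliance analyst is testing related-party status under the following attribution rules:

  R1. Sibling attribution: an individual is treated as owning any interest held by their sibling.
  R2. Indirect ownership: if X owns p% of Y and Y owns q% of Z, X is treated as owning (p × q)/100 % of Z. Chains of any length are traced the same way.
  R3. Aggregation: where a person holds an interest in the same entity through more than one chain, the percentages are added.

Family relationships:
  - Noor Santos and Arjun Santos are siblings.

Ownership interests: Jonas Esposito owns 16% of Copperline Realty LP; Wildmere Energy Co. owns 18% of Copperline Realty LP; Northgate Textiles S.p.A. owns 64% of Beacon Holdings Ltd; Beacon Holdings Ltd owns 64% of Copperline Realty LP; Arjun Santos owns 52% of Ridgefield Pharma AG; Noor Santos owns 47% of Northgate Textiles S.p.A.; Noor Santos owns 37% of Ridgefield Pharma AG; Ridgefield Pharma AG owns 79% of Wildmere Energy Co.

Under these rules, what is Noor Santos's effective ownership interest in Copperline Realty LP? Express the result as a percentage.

By sibling attribution (R1), Noor Santos is treated as also owning Arjun Santos's interest in Ridgefield Pharma AG, giving 37% + 52% = 89%.
Chain via Northgate Textiles S.p.A. → Beacon Holdings Ltd (R2): 47% × 64% × 64% = 19.2512% of Copperline Realty LP.
Chain via Ridgefield Pharma AG → Wildmere Energy Co. (R2): 89% × 79% × 18% = 12.6558% of Copperline Realty LP.
Aggregating (R3): 19.2512% + 12.6558% = 31.907%.

31.907%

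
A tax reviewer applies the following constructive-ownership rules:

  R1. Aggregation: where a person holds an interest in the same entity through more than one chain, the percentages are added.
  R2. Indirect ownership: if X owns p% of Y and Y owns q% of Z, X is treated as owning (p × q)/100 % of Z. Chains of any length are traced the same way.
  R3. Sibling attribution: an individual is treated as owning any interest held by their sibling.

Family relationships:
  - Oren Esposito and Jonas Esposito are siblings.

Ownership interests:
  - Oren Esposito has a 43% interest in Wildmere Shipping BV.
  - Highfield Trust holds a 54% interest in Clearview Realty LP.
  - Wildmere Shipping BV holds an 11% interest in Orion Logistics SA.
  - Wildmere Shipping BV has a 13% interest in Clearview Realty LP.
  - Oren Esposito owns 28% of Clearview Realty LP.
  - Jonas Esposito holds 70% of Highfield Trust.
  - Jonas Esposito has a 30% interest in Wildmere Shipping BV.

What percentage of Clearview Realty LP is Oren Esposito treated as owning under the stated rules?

By sibling attribution (R3), Oren Esposito is treated as also owning Jonas Esposito's interest in Wildmere Shipping BV, giving 43% + 30% = 73%.
By sibling attribution (R3), Oren Esposito is treated as owning Jonas Esposito's 70% interest in Highfield Trust.
Chain via Wildmere Shipping BV (R2): 73% × 13% = 9.49% of Clearview Realty LP.
Direct interest in Clearview Realty LP: 28%.
Chain via Highfield Trust (R2): 70% × 54% = 37.8% of Clearview Realty LP.
Aggregating (R1): 9.49% + 28% + 37.8% = 75.29%.

75.29%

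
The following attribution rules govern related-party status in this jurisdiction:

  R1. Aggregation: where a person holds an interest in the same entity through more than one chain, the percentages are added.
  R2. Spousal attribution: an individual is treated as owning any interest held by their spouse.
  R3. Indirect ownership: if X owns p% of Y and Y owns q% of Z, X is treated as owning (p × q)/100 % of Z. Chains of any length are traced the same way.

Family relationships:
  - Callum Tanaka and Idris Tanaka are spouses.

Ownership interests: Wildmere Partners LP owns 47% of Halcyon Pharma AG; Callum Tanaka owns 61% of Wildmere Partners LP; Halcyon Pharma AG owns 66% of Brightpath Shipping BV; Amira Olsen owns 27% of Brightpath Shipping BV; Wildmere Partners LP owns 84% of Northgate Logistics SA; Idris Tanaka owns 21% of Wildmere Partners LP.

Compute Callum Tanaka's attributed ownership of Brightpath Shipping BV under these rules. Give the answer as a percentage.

By spousal attribution (R2), Callum Tanaka is treated as also owning Idris Tanaka's interest in Wildmere Partners LP, giving 61% + 21% = 82%.
Chain via Wildmere Partners LP → Halcyon Pharma AG (R3): 82% × 47% × 66% = 25.4364% of Brightpath Shipping BV.

25.4364%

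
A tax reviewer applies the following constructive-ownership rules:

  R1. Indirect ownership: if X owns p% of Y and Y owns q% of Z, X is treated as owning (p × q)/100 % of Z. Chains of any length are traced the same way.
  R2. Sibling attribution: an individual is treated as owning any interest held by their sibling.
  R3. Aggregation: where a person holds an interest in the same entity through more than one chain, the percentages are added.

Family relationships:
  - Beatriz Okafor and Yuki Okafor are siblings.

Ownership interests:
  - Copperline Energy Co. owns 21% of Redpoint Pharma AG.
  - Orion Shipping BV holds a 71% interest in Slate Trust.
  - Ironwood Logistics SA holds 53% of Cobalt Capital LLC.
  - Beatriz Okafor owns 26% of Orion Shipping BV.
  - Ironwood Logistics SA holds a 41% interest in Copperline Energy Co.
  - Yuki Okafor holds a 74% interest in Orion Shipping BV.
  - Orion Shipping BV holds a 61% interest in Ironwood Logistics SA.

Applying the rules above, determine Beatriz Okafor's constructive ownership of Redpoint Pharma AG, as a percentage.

By sibling attribution (R2), Beatriz Okafor is treated as also owning Yuki Okafor's interest in Orion Shipping BV, giving 26% + 74% = 100%.
Chain via Orion Shipping BV → Ironwood Logistics SA → Copperline Energy Co. (R1): 100% × 61% × 41% × 21% = 5.2521% of Redpoint Pharma AG.

5.2521%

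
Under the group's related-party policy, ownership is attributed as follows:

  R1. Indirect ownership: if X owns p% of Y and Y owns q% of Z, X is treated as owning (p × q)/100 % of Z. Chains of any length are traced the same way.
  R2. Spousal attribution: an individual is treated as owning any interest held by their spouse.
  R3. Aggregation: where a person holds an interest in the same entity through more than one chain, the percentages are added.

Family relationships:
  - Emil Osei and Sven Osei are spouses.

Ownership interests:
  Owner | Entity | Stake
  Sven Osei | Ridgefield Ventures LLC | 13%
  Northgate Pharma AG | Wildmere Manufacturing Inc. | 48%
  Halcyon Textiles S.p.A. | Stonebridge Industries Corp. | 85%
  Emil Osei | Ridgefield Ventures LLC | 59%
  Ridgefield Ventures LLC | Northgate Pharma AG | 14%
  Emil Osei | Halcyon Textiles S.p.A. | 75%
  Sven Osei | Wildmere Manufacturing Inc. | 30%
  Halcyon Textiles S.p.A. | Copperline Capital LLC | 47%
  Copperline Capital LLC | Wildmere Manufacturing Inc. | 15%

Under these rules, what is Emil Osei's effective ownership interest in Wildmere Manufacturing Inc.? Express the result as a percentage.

40.1259%

By spousal attribution (R2), Emil Osei is treated as also owning Sven Osei's interest in Ridgefield Ventures LLC, giving 59% + 13% = 72%.
By spousal attribution (R2), Emil Osei is treated as owning Sven Osei's 30% interest in Wildmere Manufacturing Inc.
Chain via Ridgefield Ventures LLC → Northgate Pharma AG (R1): 72% × 14% × 48% = 4.8384% of Wildmere Manufacturing Inc.
Chain via Halcyon Textiles S.p.A. → Copperline Capital LLC (R1): 75% × 47% × 15% = 5.2875% of Wildmere Manufacturing Inc.
Direct interest in Wildmere Manufacturing Inc: 30%.
Aggregating (R3): 4.8384% + 5.2875% + 30% = 40.1259%.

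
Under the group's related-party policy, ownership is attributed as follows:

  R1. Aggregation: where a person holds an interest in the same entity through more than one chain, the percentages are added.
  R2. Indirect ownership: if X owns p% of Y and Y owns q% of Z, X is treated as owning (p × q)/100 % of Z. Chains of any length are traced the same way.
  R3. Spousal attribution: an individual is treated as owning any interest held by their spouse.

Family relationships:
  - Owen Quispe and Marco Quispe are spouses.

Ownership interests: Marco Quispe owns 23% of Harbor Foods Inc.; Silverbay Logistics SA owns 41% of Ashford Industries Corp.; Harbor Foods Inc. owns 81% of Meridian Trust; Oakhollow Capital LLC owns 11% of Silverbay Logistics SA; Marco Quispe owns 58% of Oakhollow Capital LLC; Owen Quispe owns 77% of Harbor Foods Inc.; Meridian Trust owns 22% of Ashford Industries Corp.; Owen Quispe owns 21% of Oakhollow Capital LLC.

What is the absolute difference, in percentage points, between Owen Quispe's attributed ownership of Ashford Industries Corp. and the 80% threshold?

58.6171

By spousal attribution (R3), Owen Quispe is treated as also owning Marco Quispe's interest in Oakhollow Capital LLC, giving 21% + 58% = 79%.
By spousal attribution (R3), Owen Quispe is treated as also owning Marco Quispe's interest in Harbor Foods Inc, giving 77% + 23% = 100%.
Chain via Oakhollow Capital LLC → Silverbay Logistics SA (R2): 79% × 11% × 41% = 3.5629% of Ashford Industries Corp.
Chain via Harbor Foods Inc. → Meridian Trust (R2): 100% × 81% × 22% = 17.82% of Ashford Industries Corp.
Aggregating (R1): 3.5629% + 17.82% = 21.3829%.
21.3829% falls short of the 80% threshold by 58.6171 percentage points.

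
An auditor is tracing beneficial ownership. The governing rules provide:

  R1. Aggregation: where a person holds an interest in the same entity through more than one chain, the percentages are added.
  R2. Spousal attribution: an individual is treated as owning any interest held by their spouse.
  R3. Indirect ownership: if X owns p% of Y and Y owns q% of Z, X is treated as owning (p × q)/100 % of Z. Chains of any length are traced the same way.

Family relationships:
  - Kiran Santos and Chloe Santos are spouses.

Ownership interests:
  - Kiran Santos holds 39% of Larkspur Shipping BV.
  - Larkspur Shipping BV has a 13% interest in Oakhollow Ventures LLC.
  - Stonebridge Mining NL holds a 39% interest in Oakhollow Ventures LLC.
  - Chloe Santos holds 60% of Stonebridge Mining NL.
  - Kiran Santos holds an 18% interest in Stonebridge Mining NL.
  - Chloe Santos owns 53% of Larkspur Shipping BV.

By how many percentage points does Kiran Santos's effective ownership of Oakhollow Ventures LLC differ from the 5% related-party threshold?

By spousal attribution (R2), Kiran Santos is treated as also owning Chloe Santos's interest in Stonebridge Mining NL, giving 18% + 60% = 78%.
By spousal attribution (R2), Kiran Santos is treated as also owning Chloe Santos's interest in Larkspur Shipping BV, giving 39% + 53% = 92%.
Chain via Stonebridge Mining NL (R3): 78% × 39% = 30.42% of Oakhollow Ventures LLC.
Chain via Larkspur Shipping BV (R3): 92% × 13% = 11.96% of Oakhollow Ventures LLC.
Aggregating (R1): 30.42% + 11.96% = 42.38%.
42.38% exceeds the 5% threshold by 37.38 percentage points.

37.38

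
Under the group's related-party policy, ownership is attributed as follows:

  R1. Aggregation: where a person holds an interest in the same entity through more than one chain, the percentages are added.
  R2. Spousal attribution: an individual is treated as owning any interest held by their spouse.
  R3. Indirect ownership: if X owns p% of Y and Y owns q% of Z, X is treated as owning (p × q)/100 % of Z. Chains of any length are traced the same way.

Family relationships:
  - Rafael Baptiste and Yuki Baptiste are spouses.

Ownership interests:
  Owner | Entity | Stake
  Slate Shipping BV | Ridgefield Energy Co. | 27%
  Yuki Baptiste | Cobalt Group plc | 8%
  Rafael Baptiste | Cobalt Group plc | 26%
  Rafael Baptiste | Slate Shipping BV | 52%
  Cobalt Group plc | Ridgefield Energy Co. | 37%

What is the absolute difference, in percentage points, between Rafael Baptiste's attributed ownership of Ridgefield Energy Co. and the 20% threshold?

6.62

By spousal attribution (R2), Rafael Baptiste is treated as also owning Yuki Baptiste's interest in Cobalt Group plc, giving 26% + 8% = 34%.
Chain via Slate Shipping BV (R3): 52% × 27% = 14.04% of Ridgefield Energy Co.
Chain via Cobalt Group plc (R3): 34% × 37% = 12.58% of Ridgefield Energy Co.
Aggregating (R1): 14.04% + 12.58% = 26.62%.
26.62% exceeds the 20% threshold by 6.62 percentage points.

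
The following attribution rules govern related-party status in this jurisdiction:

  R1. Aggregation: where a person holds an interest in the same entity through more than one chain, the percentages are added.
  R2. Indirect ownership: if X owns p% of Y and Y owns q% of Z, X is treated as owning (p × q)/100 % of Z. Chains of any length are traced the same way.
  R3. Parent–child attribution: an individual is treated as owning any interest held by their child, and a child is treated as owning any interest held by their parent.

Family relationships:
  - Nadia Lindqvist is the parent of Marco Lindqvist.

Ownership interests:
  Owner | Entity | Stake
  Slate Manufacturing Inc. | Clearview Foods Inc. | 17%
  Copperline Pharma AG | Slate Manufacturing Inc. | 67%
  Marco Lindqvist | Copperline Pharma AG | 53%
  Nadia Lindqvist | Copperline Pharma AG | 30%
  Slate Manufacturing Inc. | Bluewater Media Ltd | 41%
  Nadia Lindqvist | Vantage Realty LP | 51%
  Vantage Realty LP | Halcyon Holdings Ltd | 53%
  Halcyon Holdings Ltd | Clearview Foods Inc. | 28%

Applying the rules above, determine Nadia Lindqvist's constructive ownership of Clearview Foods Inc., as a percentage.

17.0221%

By parent–child attribution (R3), Nadia Lindqvist is treated as also owning Marco Lindqvist's interest in Copperline Pharma AG, giving 30% + 53% = 83%.
Chain via Copperline Pharma AG → Slate Manufacturing Inc. (R2): 83% × 67% × 17% = 9.4537% of Clearview Foods Inc.
Chain via Vantage Realty LP → Halcyon Holdings Ltd (R2): 51% × 53% × 28% = 7.5684% of Clearview Foods Inc.
Aggregating (R1): 9.4537% + 7.5684% = 17.0221%.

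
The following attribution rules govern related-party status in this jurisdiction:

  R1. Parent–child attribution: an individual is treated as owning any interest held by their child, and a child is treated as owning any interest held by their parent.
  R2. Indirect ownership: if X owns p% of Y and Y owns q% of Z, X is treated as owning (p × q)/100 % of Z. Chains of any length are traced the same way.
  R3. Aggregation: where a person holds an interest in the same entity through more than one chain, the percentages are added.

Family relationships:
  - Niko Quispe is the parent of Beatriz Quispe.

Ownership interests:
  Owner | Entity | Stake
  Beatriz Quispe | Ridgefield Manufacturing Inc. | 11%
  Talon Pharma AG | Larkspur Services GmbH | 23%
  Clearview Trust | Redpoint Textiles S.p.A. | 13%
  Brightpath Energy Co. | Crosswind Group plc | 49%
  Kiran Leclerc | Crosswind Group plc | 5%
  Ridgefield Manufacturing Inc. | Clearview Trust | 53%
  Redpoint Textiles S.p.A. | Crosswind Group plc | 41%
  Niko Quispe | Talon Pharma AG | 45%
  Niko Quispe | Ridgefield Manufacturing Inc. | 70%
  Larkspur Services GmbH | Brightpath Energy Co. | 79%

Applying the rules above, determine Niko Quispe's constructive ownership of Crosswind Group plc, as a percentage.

By parent–child attribution (R1), Niko Quispe is treated as also owning Beatriz Quispe's interest in Ridgefield Manufacturing Inc, giving 70% + 11% = 81%.
Chain via Ridgefield Manufacturing Inc. → Clearview Trust → Redpoint Textiles S.p.A. (R2): 81% × 53% × 13% × 41% = 2.288169% of Crosswind Group plc.
Chain via Talon Pharma AG → Larkspur Services GmbH → Brightpath Energy Co. (R2): 45% × 23% × 79% × 49% = 4.006485% of Crosswind Group plc.
Aggregating (R3): 2.288169% + 4.006485% = 6.294654%.

6.294654%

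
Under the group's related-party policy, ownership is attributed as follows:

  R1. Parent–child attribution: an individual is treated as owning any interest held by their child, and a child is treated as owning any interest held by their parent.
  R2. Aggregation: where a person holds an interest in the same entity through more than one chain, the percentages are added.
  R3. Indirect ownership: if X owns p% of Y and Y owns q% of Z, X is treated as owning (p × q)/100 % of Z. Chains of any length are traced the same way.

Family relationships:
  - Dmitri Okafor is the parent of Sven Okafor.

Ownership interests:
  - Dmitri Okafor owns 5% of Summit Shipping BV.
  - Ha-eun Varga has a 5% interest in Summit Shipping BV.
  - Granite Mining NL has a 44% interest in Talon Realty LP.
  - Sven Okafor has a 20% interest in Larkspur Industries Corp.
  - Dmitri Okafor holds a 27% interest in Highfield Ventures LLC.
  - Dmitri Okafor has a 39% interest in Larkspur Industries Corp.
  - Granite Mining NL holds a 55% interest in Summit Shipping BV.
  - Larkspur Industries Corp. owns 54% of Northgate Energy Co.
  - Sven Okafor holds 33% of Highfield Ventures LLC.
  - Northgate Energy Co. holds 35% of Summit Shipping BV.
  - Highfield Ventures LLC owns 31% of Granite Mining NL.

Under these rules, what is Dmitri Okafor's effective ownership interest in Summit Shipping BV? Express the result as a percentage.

By parent–child attribution (R1), Dmitri Okafor is treated as also owning Sven Okafor's interest in Highfield Ventures LLC, giving 27% + 33% = 60%.
By parent–child attribution (R1), Dmitri Okafor is treated as also owning Sven Okafor's interest in Larkspur Industries Corp, giving 39% + 20% = 59%.
Chain via Highfield Ventures LLC → Granite Mining NL (R3): 60% × 31% × 55% = 10.23% of Summit Shipping BV.
Chain via Larkspur Industries Corp. → Northgate Energy Co. (R3): 59% × 54% × 35% = 11.151% of Summit Shipping BV.
Direct interest in Summit Shipping BV: 5%.
Aggregating (R2): 10.23% + 11.151% + 5% = 26.381%.

26.381%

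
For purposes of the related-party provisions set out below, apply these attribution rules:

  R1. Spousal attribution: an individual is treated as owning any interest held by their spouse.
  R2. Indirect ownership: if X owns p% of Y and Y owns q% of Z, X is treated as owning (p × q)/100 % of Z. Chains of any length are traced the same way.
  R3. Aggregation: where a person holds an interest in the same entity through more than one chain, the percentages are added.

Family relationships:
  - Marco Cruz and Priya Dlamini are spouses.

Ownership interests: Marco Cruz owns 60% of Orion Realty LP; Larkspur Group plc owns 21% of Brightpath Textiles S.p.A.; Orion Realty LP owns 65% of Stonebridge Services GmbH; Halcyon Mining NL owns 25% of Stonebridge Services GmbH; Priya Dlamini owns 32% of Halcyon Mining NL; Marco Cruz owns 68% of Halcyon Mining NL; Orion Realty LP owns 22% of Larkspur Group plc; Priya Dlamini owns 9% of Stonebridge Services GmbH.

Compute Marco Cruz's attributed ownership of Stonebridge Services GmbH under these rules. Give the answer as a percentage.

73%

By spousal attribution (R1), Marco Cruz is treated as also owning Priya Dlamini's interest in Halcyon Mining NL, giving 68% + 32% = 100%.
By spousal attribution (R1), Marco Cruz is treated as owning Priya Dlamini's 9% interest in Stonebridge Services GmbH.
Chain via Halcyon Mining NL (R2): 100% × 25% = 25% of Stonebridge Services GmbH.
Chain via Orion Realty LP (R2): 60% × 65% = 39% of Stonebridge Services GmbH.
Direct interest in Stonebridge Services GmbH: 9%.
Aggregating (R3): 25% + 39% + 9% = 73%.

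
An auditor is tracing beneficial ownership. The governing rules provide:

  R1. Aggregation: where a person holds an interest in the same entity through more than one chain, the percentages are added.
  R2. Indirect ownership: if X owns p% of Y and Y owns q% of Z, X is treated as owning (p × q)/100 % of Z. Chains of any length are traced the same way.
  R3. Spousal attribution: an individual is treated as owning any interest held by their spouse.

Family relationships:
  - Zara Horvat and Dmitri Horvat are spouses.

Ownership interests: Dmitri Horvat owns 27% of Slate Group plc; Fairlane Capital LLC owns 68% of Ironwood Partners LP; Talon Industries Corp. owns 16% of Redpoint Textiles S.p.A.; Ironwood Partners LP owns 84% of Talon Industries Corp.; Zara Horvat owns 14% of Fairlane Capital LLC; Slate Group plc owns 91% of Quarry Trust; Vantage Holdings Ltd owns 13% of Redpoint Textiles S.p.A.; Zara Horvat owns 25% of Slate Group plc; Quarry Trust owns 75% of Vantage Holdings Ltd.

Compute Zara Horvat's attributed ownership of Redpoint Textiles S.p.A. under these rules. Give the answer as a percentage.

By spousal attribution (R3), Zara Horvat is treated as also owning Dmitri Horvat's interest in Slate Group plc, giving 25% + 27% = 52%.
Chain via Fairlane Capital LLC → Ironwood Partners LP → Talon Industries Corp. (R2): 14% × 68% × 84% × 16% = 1.279488% of Redpoint Textiles S.p.A.
Chain via Slate Group plc → Quarry Trust → Vantage Holdings Ltd (R2): 52% × 91% × 75% × 13% = 4.6137% of Redpoint Textiles S.p.A.
Aggregating (R1): 1.279488% + 4.6137% = 5.893188%.

5.893188%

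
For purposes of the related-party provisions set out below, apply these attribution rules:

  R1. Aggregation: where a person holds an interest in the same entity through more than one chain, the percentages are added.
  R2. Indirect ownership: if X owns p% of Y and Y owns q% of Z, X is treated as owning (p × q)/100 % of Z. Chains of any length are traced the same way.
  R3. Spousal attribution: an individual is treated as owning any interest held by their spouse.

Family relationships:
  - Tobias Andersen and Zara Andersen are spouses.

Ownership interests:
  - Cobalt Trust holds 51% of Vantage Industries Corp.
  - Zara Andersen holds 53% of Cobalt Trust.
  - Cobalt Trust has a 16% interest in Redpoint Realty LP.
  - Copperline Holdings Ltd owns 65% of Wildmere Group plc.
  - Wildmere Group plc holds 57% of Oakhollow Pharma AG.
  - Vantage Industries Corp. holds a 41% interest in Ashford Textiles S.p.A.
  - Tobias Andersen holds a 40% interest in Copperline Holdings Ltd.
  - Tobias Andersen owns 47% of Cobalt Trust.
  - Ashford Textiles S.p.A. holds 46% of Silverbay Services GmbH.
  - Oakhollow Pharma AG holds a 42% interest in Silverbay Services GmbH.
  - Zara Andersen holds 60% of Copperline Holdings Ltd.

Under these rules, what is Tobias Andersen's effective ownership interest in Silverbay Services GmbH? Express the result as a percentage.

25.1796%

By spousal attribution (R3), Tobias Andersen is treated as also owning Zara Andersen's interest in Copperline Holdings Ltd, giving 40% + 60% = 100%.
By spousal attribution (R3), Tobias Andersen is treated as also owning Zara Andersen's interest in Cobalt Trust, giving 47% + 53% = 100%.
Chain via Copperline Holdings Ltd → Wildmere Group plc → Oakhollow Pharma AG (R2): 100% × 65% × 57% × 42% = 15.561% of Silverbay Services GmbH.
Chain via Cobalt Trust → Vantage Industries Corp. → Ashford Textiles S.p.A. (R2): 100% × 51% × 41% × 46% = 9.6186% of Silverbay Services GmbH.
Aggregating (R1): 15.561% + 9.6186% = 25.1796%.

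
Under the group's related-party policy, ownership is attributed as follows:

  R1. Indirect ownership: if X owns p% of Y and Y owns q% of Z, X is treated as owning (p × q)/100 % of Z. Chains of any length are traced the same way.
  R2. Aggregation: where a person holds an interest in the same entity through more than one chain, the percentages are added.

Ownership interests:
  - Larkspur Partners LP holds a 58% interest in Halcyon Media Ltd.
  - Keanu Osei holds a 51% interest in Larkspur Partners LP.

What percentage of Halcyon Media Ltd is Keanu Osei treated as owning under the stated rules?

Chain via Larkspur Partners LP (R1): 51% × 58% = 29.58% of Halcyon Media Ltd.

29.58%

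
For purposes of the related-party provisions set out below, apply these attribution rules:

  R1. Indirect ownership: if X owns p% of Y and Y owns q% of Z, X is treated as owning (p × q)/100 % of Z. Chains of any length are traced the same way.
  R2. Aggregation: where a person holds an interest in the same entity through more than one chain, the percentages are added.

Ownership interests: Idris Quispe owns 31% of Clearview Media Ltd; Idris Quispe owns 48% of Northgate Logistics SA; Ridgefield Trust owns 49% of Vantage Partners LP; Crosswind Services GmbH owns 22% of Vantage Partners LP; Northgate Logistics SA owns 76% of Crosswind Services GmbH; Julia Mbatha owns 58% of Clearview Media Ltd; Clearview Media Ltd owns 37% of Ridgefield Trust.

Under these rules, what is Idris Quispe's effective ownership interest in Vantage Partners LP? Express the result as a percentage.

Chain via Northgate Logistics SA → Crosswind Services GmbH (R1): 48% × 76% × 22% = 8.0256% of Vantage Partners LP.
Chain via Clearview Media Ltd → Ridgefield Trust (R1): 31% × 37% × 49% = 5.6203% of Vantage Partners LP.
Aggregating (R2): 8.0256% + 5.6203% = 13.6459%.

13.6459%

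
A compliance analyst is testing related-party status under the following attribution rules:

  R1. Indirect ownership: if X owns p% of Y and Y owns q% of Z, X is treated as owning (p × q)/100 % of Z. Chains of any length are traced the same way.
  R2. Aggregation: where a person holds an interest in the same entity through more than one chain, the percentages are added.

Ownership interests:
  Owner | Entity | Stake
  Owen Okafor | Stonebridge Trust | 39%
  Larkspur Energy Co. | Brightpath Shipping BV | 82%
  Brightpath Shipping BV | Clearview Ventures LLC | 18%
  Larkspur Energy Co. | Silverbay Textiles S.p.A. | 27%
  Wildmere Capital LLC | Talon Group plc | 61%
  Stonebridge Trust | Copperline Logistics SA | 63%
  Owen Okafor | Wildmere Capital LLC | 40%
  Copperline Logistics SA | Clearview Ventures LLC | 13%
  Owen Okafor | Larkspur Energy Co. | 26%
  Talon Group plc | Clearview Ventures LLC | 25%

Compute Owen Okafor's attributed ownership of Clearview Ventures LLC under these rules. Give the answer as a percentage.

Chain via Wildmere Capital LLC → Talon Group plc (R1): 40% × 61% × 25% = 6.1% of Clearview Ventures LLC.
Chain via Larkspur Energy Co. → Brightpath Shipping BV (R1): 26% × 82% × 18% = 3.8376% of Clearview Ventures LLC.
Chain via Stonebridge Trust → Copperline Logistics SA (R1): 39% × 63% × 13% = 3.1941% of Clearview Ventures LLC.
Aggregating (R2): 6.1% + 3.8376% + 3.1941% = 13.1317%.

13.1317%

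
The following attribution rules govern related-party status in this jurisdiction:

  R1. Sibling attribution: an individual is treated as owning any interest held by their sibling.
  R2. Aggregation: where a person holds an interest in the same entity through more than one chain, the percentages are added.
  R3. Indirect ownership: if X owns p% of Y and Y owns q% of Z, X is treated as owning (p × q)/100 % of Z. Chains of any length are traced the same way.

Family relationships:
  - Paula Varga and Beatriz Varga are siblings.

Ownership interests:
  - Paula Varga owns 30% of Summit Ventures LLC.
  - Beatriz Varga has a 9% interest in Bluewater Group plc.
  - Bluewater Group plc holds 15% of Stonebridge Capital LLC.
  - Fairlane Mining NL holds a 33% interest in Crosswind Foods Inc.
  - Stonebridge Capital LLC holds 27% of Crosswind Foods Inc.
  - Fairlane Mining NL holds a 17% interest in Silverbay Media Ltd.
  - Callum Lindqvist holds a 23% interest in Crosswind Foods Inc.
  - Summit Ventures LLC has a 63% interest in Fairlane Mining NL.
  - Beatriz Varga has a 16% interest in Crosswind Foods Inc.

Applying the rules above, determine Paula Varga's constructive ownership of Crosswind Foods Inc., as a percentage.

22.6015%

By sibling attribution (R1), Paula Varga is treated as owning Beatriz Varga's 9% interest in Bluewater Group plc.
By sibling attribution (R1), Paula Varga is treated as owning Beatriz Varga's 16% interest in Crosswind Foods Inc.
Chain via Summit Ventures LLC → Fairlane Mining NL (R3): 30% × 63% × 33% = 6.237% of Crosswind Foods Inc.
Chain via Bluewater Group plc → Stonebridge Capital LLC (R3): 9% × 15% × 27% = 0.3645% of Crosswind Foods Inc.
Direct interest in Crosswind Foods Inc: 16%.
Aggregating (R2): 6.237% + 0.3645% + 16% = 22.6015%.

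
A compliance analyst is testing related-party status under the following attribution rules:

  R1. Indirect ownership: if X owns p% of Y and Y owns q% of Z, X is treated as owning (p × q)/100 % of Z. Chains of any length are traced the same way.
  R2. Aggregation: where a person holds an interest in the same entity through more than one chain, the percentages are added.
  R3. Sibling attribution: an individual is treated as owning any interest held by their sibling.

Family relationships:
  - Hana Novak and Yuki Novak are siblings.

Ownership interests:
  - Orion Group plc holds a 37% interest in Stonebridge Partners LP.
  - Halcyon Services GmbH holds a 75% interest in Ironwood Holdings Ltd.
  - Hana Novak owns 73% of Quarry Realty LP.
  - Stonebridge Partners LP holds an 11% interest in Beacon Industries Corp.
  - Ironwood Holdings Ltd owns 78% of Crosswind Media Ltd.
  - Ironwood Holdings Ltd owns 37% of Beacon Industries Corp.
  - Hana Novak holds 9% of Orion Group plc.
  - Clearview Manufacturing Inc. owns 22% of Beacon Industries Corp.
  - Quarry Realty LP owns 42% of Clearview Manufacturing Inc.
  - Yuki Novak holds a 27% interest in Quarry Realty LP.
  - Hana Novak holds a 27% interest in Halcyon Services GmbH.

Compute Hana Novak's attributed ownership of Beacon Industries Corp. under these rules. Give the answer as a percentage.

By sibling attribution (R3), Hana Novak is treated as also owning Yuki Novak's interest in Quarry Realty LP, giving 73% + 27% = 100%.
Chain via Quarry Realty LP → Clearview Manufacturing Inc. (R1): 100% × 42% × 22% = 9.24% of Beacon Industries Corp.
Chain via Halcyon Services GmbH → Ironwood Holdings Ltd (R1): 27% × 75% × 37% = 7.4925% of Beacon Industries Corp.
Chain via Orion Group plc → Stonebridge Partners LP (R1): 9% × 37% × 11% = 0.3663% of Beacon Industries Corp.
Aggregating (R2): 9.24% + 7.4925% + 0.3663% = 17.0988%.

17.0988%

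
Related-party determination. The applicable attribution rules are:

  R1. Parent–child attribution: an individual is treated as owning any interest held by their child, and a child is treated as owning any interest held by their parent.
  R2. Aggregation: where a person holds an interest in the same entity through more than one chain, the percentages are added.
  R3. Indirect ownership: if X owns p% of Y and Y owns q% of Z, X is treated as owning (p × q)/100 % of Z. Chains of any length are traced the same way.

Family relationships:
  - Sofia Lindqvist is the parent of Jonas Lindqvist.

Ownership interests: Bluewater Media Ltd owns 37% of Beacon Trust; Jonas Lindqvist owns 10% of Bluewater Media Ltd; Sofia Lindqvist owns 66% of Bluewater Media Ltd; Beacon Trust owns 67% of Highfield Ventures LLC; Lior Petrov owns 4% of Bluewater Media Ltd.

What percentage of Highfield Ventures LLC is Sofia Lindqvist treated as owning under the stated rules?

By parent–child attribution (R1), Sofia Lindqvist is treated as also owning Jonas Lindqvist's interest in Bluewater Media Ltd, giving 66% + 10% = 76%.
Chain via Bluewater Media Ltd → Beacon Trust (R3): 76% × 37% × 67% = 18.8404% of Highfield Ventures LLC.

18.8404%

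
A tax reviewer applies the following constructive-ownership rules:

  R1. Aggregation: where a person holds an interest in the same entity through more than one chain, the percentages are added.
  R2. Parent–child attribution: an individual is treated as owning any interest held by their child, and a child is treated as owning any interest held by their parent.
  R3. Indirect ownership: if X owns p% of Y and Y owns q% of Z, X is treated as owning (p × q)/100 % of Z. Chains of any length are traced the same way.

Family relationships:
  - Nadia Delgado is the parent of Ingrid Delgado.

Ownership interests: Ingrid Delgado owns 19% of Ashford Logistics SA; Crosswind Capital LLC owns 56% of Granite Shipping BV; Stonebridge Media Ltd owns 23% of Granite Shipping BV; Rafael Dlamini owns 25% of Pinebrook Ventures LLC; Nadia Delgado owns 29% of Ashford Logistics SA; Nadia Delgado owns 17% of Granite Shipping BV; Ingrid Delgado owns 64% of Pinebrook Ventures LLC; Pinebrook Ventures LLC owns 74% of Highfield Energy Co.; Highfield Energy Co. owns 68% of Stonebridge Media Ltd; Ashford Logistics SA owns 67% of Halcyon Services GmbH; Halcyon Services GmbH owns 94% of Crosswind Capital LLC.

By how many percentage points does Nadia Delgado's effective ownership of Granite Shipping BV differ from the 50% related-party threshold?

8.663872

By parent–child attribution (R2), Nadia Delgado is treated as also owning Ingrid Delgado's interest in Ashford Logistics SA, giving 29% + 19% = 48%.
By parent–child attribution (R2), Nadia Delgado is treated as owning Ingrid Delgado's 64% interest in Pinebrook Ventures LLC.
Chain via Ashford Logistics SA → Halcyon Services GmbH → Crosswind Capital LLC (R3): 48% × 67% × 94% × 56% = 16.929024% of Granite Shipping BV.
Direct interest in Granite Shipping BV: 17%.
Chain via Pinebrook Ventures LLC → Highfield Energy Co. → Stonebridge Media Ltd (R3): 64% × 74% × 68% × 23% = 7.407104% of Granite Shipping BV.
Aggregating (R1): 16.929024% + 17% + 7.407104% = 41.336128%.
41.336128% falls short of the 50% threshold by 8.663872 percentage points.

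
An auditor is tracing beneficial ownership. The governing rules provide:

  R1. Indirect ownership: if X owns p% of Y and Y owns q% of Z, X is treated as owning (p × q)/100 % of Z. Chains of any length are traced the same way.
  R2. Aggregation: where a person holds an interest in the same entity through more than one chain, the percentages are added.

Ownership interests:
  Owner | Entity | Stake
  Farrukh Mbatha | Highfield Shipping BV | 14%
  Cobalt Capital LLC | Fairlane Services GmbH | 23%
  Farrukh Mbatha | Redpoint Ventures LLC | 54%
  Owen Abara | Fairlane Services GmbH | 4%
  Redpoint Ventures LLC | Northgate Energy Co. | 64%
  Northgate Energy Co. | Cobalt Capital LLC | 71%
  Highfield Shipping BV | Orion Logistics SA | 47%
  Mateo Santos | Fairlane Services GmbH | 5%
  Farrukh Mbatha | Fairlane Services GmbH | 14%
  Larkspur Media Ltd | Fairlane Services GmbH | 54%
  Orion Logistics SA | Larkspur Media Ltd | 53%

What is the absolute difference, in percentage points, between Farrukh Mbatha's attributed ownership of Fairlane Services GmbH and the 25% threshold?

3.473156

Chain via Highfield Shipping BV → Orion Logistics SA → Larkspur Media Ltd (R1): 14% × 47% × 53% × 54% = 1.883196% of Fairlane Services GmbH.
Chain via Redpoint Ventures LLC → Northgate Energy Co. → Cobalt Capital LLC (R1): 54% × 64% × 71% × 23% = 5.643648% of Fairlane Services GmbH.
Direct interest in Fairlane Services GmbH: 14%.
Aggregating (R2): 1.883196% + 5.643648% + 14% = 21.526844%.
21.526844% falls short of the 25% threshold by 3.473156 percentage points.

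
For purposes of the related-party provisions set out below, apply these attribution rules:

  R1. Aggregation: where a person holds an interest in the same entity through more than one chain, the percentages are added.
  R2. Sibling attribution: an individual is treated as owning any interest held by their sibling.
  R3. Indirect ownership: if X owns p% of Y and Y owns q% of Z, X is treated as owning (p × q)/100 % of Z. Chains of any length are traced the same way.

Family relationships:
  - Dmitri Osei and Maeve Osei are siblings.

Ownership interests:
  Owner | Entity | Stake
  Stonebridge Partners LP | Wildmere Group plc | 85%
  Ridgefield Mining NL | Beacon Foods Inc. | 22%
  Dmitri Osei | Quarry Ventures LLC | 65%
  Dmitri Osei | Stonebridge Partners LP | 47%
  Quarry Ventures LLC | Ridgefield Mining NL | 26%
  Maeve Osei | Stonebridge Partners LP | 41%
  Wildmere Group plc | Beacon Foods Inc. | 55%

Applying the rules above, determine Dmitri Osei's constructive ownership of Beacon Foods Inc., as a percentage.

By sibling attribution (R2), Dmitri Osei is treated as also owning Maeve Osei's interest in Stonebridge Partners LP, giving 47% + 41% = 88%.
Chain via Quarry Ventures LLC → Ridgefield Mining NL (R3): 65% × 26% × 22% = 3.718% of Beacon Foods Inc.
Chain via Stonebridge Partners LP → Wildmere Group plc (R3): 88% × 85% × 55% = 41.14% of Beacon Foods Inc.
Aggregating (R1): 3.718% + 41.14% = 44.858%.

44.858%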